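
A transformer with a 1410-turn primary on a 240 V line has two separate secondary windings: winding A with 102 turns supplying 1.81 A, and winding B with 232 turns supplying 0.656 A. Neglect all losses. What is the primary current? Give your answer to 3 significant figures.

I_p ≈ 0.239 A

V_A = 240 × 102/1410 = 17.362 V; V_B = 240 × 232/1410 = 39.489 V.
P_out = V_A I_A + V_B I_B = 17.362×1.81 + 39.489×0.656 = 31.425 + 25.905 = 57.330 W.
Ideal ⇒ P_in = P_out, so I_p = P_out/V_p = 57.330/240 = 0.239 A.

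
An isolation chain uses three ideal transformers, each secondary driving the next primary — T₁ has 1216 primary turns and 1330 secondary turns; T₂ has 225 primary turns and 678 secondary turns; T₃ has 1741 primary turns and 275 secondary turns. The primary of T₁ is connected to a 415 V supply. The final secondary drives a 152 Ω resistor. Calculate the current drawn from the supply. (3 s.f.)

After T₁: V = 415.00 × 1330/1216 = 453.91 V.
After T₂: V = 453.91 × 678/225 = 1367.8 V.
After T₃: V = 1367.8 × 275/1741 = 216.05 V.
I_load = 216.05/152 = 1.4214 A, so P_out = 216.05 × 1.4214 = 307.08 W.
All ideal ⇒ P_in = P_out, so I_supply = 307.08/415 = 0.740 A.

I_supply ≈ 0.740 A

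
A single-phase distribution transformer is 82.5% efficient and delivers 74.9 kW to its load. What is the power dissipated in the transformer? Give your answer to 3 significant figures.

P_in = P_out/η = 74900/0.825 = 90787.9 W.
P_loss = P_in − P_out = 90787.9 − 74900 = 15900 W.

P_loss ≈ 15900 W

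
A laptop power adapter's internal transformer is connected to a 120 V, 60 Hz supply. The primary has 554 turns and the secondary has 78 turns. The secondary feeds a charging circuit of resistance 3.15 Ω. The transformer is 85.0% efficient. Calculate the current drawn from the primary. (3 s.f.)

V_s = 120 × 78/554 = 16.895 V.
I_s = V_s/R = 16.895/3.15 = 5.3636 A.
P_out = V_s I_s = 16.895 × 5.3636 = 90.619 W.
P_in = P_out/η = 90.619/0.850 = 106.61 W.
I_p = P_in/V_p = 106.61/120 = 0.888 A.

I_p ≈ 0.888 A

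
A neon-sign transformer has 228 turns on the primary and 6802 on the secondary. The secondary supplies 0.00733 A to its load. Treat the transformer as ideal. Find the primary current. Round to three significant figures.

I_p ≈ 0.219 A

For an ideal transformer I_p/I_s = N_s/N_p, so I_p = 0.00733 × 6802/228 = 0.219 A.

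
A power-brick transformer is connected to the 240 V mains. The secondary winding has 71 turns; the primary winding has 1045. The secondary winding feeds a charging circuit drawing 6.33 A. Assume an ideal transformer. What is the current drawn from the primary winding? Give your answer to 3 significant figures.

For an ideal transformer I_p N_p = I_s N_s, so I_p = 6.33 × 71/1045 = 0.430 A.

I_p ≈ 0.430 A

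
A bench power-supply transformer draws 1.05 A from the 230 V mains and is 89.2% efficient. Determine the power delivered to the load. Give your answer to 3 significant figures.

P_in = V_p I_p = 230 × 1.05 = 241.50 W.
P_out = η P_in = 0.892 × 241.50 = 215 W.

P_out ≈ 215 W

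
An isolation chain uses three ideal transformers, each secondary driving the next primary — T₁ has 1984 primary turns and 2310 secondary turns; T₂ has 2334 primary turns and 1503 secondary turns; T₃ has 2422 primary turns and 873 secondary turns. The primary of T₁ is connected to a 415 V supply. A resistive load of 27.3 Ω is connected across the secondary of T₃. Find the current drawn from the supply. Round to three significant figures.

I_supply ≈ 1.11 A

After T₁: V = 415.00 × 2310/1984 = 483.19 V.
After T₂: V = 483.19 × 1503/2334 = 311.15 V.
After T₃: V = 311.15 × 873/2422 = 112.15 V.
I_load = 112.15/27.3 = 4.1082 A, so P_out = 112.15 × 4.1082 = 460.76 W.
All ideal ⇒ P_in = P_out, so I_supply = 460.76/415 = 1.11 A.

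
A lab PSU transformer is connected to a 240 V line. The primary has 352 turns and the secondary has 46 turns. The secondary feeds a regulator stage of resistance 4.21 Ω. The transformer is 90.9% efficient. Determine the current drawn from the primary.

V_s = 240 × 46/352 = 31.364 V.
I_s = V_s/R = 31.364/4.21 = 7.4498 A.
P_out = V_s I_s = 31.364 × 7.4498 = 233.65 W.
P_in = P_out/η = 233.65/0.909 = 257.04 W.
I_p = P_in/V_p = 257.04/240 = 1.07 A.

I_p ≈ 1.07 A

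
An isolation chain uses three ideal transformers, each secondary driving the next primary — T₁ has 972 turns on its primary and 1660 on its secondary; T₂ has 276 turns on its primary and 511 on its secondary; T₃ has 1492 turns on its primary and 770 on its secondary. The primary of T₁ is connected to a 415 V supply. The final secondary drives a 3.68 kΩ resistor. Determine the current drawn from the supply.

After T₁: V = 415.00 × 1660/972 = 708.74 V.
After T₂: V = 708.74 × 511/276 = 1312.2 V.
After T₃: V = 1312.2 × 770/1492 = 677.21 V.
I_load = 677.21/3680 = 0.18402 A, so P_out = 677.21 × 0.18402 = 124.62 W.
All ideal ⇒ P_in = P_out, so I_supply = 124.62/415 = 0.300 A.

I_supply ≈ 0.300 A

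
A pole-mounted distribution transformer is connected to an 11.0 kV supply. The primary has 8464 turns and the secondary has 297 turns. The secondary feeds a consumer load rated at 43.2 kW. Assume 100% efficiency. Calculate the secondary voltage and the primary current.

V_s ≈ 386 V, I_p ≈ 3.93 A

V_s = V_p × N_s/N_p = 11000 × 297/8464 = 385.99 V.
I_s = P/V_s = 43200/385.99 = 111.92 A.
I_p = I_s × N_s/N_p = 111.92 × 297/8464 = 3.93 A.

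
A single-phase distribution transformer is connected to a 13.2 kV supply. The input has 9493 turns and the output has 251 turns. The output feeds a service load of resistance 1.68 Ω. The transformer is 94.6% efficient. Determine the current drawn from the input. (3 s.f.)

I_in ≈ 5.81 A

V_out = 13200 × 251/9493 = 349.02 V.
I_out = V_out/R = 349.02/1.68 = 207.75 A.
P_out = V_out I_out = 349.02 × 207.75 = 72507 W.
P_in = P_out/η = 72507/0.946 = 76646 W.
I_in = P_in/V_in = 76646/13200 = 5.81 A.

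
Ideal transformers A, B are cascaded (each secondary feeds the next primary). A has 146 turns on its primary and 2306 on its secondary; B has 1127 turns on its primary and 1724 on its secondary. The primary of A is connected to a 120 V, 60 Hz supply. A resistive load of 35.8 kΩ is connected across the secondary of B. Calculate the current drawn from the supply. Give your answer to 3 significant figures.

After A: V = 120.00 × 2306/146 = 1895.3 V.
After B: V = 1895.3 × 1724/1127 = 2899.4 V.
I_load = 2899.4/35800 = 0.080988 A, so P_out = 2899.4 × 0.080988 = 234.81 W.
All ideal ⇒ P_in = P_out, so I_supply = 234.81/120 = 1.96 A.

I_supply ≈ 1.96 A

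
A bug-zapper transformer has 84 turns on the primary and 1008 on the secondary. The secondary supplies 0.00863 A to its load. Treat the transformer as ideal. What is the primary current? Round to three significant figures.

I_p ≈ 0.104 A

For an ideal transformer I_p/I_s = N_s/N_p, so I_p = 0.00863 × 1008/84 = 0.104 A.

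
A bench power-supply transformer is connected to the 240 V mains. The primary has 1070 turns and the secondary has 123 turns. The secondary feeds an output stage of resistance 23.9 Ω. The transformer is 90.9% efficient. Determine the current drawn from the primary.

I_p ≈ 0.146 A

V_s = 240 × 123/1070 = 27.589 V.
I_s = V_s/R = 27.589/23.9 = 1.1543 A.
P_out = V_s I_s = 27.589 × 1.1543 = 31.847 W.
P_in = P_out/η = 31.847/0.909 = 35.035 W.
I_p = P_in/V_p = 35.035/240 = 0.146 A.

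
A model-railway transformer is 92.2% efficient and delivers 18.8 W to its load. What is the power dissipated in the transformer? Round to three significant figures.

P_loss ≈ 1.59 W

P_in = P_out/η = 18.8/0.922 = 20.3905 W.
P_loss = P_in − P_out = 20.3905 − 18.8 = 1.59 W.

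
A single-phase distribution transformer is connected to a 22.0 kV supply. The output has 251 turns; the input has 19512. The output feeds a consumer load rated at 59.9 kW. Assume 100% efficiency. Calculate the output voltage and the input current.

V_out ≈ 283 V, I_in ≈ 2.72 A

V_out = V_in × N_out/N_in = 22000 × 251/19512 = 283.01 V.
I_out = P/V_out = 59900/283.01 = 211.66 A.
I_in = I_out × N_out/N_in = 211.66 × 251/19512 = 2.72 A.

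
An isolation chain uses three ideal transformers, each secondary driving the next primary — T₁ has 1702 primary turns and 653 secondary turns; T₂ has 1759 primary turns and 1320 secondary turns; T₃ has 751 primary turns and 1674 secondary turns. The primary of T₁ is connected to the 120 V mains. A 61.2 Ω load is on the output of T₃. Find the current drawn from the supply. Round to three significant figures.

After T₁: V = 120.00 × 653/1702 = 46.040 V.
After T₂: V = 46.040 × 1320/1759 = 34.550 V.
After T₃: V = 34.550 × 1674/751 = 77.012 V.
I_load = 77.012/61.2 = 1.2584 A, so P_out = 77.012 × 1.2584 = 96.909 W.
All ideal ⇒ P_in = P_out, so I_supply = 96.909/120 = 0.808 A.

I_supply ≈ 0.808 A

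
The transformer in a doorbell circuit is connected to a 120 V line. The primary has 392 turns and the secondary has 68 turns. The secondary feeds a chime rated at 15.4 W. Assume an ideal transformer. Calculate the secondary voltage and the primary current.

V_s ≈ 20.8 V, I_p ≈ 0.128 A

V_s = V_p × N_s/N_p = 120 × 68/392 = 20.816 V.
I_s = P/V_s = 15.4/20.816 = 0.73980 A.
I_p = I_s × N_s/N_p = 0.73980 × 68/392 = 0.128 A.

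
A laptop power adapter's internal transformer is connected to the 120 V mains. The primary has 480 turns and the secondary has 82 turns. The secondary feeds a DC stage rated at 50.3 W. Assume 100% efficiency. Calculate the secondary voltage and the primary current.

V_s ≈ 20.5 V, I_p ≈ 0.419 A

V_s = V_p × N_s/N_p = 120 × 82/480 = 20.500 V.
I_s = P/V_s = 50.3/20.500 = 2.4537 A.
I_p = I_s × N_s/N_p = 2.4537 × 82/480 = 0.419 A.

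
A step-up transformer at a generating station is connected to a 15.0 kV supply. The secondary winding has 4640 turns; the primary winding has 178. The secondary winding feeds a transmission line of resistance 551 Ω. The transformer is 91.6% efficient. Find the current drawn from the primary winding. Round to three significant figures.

I_p ≈ 20200 A

V_s = 15000 × 4640/178 = 391010 V.
I_s = V_s/R = 391010/551 = 709.64 A.
P_out = V_s I_s = 391010 × 709.64 = 2.7748×10^8 W.
P_in = P_out/η = 2.7748×10^8/0.916 = 3.0292×10^8 W.
I_p = P_in/V_p = 3.0292×10^8/15000 = 20200 A.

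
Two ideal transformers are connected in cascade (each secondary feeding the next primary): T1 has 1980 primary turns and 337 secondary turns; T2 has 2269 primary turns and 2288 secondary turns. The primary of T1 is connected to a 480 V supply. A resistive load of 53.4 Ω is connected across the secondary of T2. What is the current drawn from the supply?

After T1: V = 480.00 × 337/1980 = 81.697 V.
After T2: V = 81.697 × 2288/2269 = 82.381 V.
I_load = 82.381/53.4 = 1.5427 A, so P_out = 82.381 × 1.5427 = 127.09 W.
All ideal ⇒ P_in = P_out, so I_supply = 127.09/480 = 0.265 A.

I_supply ≈ 0.265 A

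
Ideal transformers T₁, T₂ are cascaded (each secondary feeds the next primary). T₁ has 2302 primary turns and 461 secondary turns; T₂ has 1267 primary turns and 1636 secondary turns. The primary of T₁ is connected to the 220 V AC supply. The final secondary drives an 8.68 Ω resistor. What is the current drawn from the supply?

After T₁: V = 220.00 × 461/2302 = 44.057 V.
After T₂: V = 44.057 × 1636/1267 = 56.889 V.
I_load = 56.889/8.68 = 6.5540 A, so P_out = 56.889 × 6.5540 = 372.85 W.
All ideal ⇒ P_in = P_out, so I_supply = 372.85/220 = 1.69 A.

I_supply ≈ 1.69 A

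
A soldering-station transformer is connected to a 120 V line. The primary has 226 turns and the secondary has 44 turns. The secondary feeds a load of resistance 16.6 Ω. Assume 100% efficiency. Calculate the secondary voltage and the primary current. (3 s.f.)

V_s ≈ 23.4 V, I_p ≈ 0.274 A

V_s = V_p × N_s/N_p = 120 × 44/226 = 23.363 V.
I_s = V_s/R = 23.363/16.6 = 1.4074 A.
I_p = I_s × N_s/N_p = 1.4074 × 44/226 = 0.274 A.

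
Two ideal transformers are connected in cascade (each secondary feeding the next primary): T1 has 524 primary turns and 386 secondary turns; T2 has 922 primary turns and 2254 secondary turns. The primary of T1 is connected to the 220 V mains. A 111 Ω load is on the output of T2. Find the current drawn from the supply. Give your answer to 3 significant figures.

I_supply ≈ 6.43 A

After T1: V = 220.00 × 386/524 = 162.06 V.
After T2: V = 162.06 × 2254/922 = 396.19 V.
I_load = 396.19/111 = 3.5693 A, so P_out = 396.19 × 3.5693 = 1414.1 W.
All ideal ⇒ P_in = P_out, so I_supply = 1414.1/220 = 6.43 A.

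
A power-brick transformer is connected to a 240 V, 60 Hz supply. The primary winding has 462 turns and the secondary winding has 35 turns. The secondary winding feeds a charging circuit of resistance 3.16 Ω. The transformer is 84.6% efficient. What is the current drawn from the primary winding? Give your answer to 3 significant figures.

I_p ≈ 0.515 A

V_s = 240 × 35/462 = 18.182 V.
I_s = V_s/R = 18.182/3.16 = 5.7537 A.
P_out = V_s I_s = 18.182 × 5.7537 = 104.61 W.
P_in = P_out/η = 104.61/0.846 = 123.66 W.
I_p = P_in/V_p = 123.66/240 = 0.515 A.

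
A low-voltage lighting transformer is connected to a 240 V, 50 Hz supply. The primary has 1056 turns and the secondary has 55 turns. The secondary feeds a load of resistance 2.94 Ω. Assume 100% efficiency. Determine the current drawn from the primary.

V_s = V_p × N_s/N_p = 240 × 55/1056 = 12.500 V.
I_s = V_s/R = 12.500/2.94 = 4.2517 A.
For an ideal transformer I_p N_p = I_s N_s, so I_p = 4.2517 × 55/1056 = 0.221 A.

I_p ≈ 0.221 A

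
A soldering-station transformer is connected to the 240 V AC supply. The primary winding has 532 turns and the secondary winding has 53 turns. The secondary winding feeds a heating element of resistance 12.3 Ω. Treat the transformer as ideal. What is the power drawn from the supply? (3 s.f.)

P ≈ 46.5 W

V_s = V_p × N_s/N_p = 240 × 53/532 = 23.910 V.
I_s = V_s/R = 23.910/12.3 = 1.9439 A.
I_p = I_s × N_s/N_p = 1.9439 × 53/532 = 0.19366 A.
P = V_p I_p = 240 × 0.19366 = 46.5 W.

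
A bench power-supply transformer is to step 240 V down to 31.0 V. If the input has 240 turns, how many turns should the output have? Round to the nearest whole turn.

N_out/N_in = V_out/V_in, so N_out = 240 × 31.0/240 = 31.0 ≈ 31 turns.

N_out = 31 turns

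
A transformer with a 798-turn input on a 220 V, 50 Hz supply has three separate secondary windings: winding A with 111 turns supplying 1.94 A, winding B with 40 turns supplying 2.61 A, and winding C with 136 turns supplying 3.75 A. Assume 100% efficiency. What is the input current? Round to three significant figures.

V_A = 220 × 111/798 = 30.602 V; V_B = 220 × 40/798 = 11.028 V; V_C = 220 × 136/798 = 37.494 V.
P_out = V_A I_A + V_B I_B + V_C I_C = 30.602×1.94 + 11.028×2.61 + 37.494×3.75 = 59.367 + 28.782 + 140.60 = 228.75 W.
Ideal ⇒ P_in = P_out, so I_in = P_out/V_in = 228.75/220 = 1.04 A.

I_in ≈ 1.04 A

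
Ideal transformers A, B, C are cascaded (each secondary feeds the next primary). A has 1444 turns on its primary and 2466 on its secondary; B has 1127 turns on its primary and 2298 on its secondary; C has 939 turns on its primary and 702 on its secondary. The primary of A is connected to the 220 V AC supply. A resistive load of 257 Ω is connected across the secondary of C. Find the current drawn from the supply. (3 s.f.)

Secondary of A: V = 220.00 × 2466/1444 = 375.71 V.
Secondary of B: V = 375.71 × 2298/1127 = 766.08 V.
Secondary of C: V = 766.08 × 702/939 = 572.73 V.
I_load = 572.73/257 = 2.2285 A, so P_out = 572.73 × 2.2285 = 1276.3 W.
All ideal ⇒ P_in = P_out, so I_supply = 1276.3/220 = 5.80 A.

I_supply ≈ 5.80 A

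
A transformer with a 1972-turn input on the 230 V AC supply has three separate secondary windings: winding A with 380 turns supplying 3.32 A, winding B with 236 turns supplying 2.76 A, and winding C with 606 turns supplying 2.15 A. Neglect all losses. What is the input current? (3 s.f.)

V_A = 230 × 380/1972 = 44.320 V; V_B = 230 × 236/1972 = 27.525 V; V_C = 230 × 606/1972 = 70.680 V.
P_out = V_A I_A + V_B I_B + V_C I_C = 44.320×3.32 + 27.525×2.76 + 70.680×2.15 = 147.14 + 75.970 + 151.96 = 375.07 W.
Ideal ⇒ P_in = P_out, so I_in = P_out/V_in = 375.07/230 = 1.63 A.

I_in ≈ 1.63 A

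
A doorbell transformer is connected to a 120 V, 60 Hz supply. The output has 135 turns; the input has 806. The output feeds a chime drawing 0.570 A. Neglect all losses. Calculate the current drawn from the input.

For an ideal transformer I_in N_in = I_out N_out, so I_in = 0.570 × 135/806 = 0.0955 A.

I_in ≈ 0.0955 A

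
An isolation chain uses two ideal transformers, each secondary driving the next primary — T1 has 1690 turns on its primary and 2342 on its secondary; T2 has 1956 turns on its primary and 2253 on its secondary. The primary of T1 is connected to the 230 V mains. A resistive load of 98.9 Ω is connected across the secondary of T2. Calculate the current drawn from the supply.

Secondary of T1: V = 230.00 × 2342/1690 = 318.73 V.
Secondary of T2: V = 318.73 × 2253/1956 = 367.13 V.
I_load = 367.13/98.9 = 3.7121 A, so P_out = 367.13 × 3.7121 = 1362.8 W.
All ideal ⇒ P_in = P_out, so I_supply = 1362.8/230 = 5.93 A.

I_supply ≈ 5.93 A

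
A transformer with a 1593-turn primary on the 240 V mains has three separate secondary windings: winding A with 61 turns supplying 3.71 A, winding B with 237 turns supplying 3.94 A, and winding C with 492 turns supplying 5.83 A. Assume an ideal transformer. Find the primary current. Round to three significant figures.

V_A = 240 × 61/1593 = 9.1902 V; V_B = 240 × 237/1593 = 35.706 V; V_C = 240 × 492/1593 = 74.124 V.
P_out = V_A I_A + V_B I_B + V_C I_C = 9.1902×3.71 + 35.706×3.94 + 74.124×5.83 = 34.096 + 140.68 + 432.14 = 606.92 W.
Ideal ⇒ P_in = P_out, so I_p = P_out/V_p = 606.92/240 = 2.53 A.

I_p ≈ 2.53 A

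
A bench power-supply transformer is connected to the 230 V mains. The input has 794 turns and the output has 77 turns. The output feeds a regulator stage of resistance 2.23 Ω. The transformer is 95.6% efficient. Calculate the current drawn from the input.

I_in ≈ 1.01 A

V_out = 230 × 77/794 = 22.305 V.
I_out = V_out/R = 22.305/2.23 = 10.002 A.
P_out = V_out I_out = 22.305 × 10.002 = 223.10 W.
P_in = P_out/η = 223.10/0.956 = 233.36 W.
I_in = P_in/V_in = 233.36/230 = 1.01 A.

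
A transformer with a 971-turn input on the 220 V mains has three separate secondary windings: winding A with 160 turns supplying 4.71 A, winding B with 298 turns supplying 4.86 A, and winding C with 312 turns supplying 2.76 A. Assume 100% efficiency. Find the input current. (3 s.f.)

V_A = 220 × 160/971 = 36.251 V; V_B = 220 × 298/971 = 67.518 V; V_C = 220 × 312/971 = 70.690 V.
P_out = V_A I_A + V_B I_B + V_C I_C = 36.251×4.71 + 67.518×4.86 + 70.690×2.76 = 170.74 + 328.14 + 195.10 = 693.99 W.
Ideal ⇒ P_in = P_out, so I_in = P_out/V_in = 693.99/220 = 3.15 A.

I_in ≈ 3.15 A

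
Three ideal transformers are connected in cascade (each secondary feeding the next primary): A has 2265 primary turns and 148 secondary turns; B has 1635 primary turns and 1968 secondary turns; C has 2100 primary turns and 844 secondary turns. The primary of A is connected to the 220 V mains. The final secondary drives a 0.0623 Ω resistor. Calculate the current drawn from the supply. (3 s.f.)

After A: V = 220.00 × 148/2265 = 14.375 V.
After B: V = 14.375 × 1968/1635 = 17.303 V.
After C: V = 17.303 × 844/2100 = 6.9542 V.
I_load = 6.9542/0.0623 = 111.62 A, so P_out = 6.9542 × 111.62 = 776.26 W.
All ideal ⇒ P_in = P_out, so I_supply = 776.26/220 = 3.53 A.

I_supply ≈ 3.53 A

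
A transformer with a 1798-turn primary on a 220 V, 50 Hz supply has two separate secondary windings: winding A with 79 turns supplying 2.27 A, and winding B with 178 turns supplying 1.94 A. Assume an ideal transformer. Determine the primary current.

V_A = 220 × 79/1798 = 9.6663 V; V_B = 220 × 178/1798 = 21.780 V.
P_out = V_A I_A + V_B I_B = 9.6663×2.27 + 21.780×1.94 = 21.942 + 42.253 = 64.195 W.
Ideal ⇒ P_in = P_out, so I_p = P_out/V_p = 64.195/220 = 0.292 A.

I_p ≈ 0.292 A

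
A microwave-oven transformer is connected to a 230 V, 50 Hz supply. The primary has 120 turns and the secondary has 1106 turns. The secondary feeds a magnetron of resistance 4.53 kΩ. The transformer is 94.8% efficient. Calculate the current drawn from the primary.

I_p ≈ 4.55 A

V_s = 230 × 1106/120 = 2119.8 V.
I_s = V_s/R = 2119.8/4530 = 0.46795 A.
P_out = V_s I_s = 2119.8 × 0.46795 = 991.99 W.
P_in = P_out/η = 991.99/0.948 = 1046.4 W.
I_p = P_in/V_p = 1046.4/230 = 4.55 A.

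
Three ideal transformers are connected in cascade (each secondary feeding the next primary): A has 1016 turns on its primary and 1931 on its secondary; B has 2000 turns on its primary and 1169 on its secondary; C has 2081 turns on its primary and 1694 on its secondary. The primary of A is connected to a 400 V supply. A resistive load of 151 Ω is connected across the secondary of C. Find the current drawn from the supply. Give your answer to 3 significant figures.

Secondary of A: V = 400.00 × 1931/1016 = 760.24 V.
Secondary of B: V = 760.24 × 1169/2000 = 444.36 V.
Secondary of C: V = 444.36 × 1694/2081 = 361.72 V.
I_load = 361.72/151 = 2.3955 A, so P_out = 361.72 × 2.3955 = 866.51 W.
All ideal ⇒ P_in = P_out, so I_supply = 866.51/400 = 2.17 A.

I_supply ≈ 2.17 A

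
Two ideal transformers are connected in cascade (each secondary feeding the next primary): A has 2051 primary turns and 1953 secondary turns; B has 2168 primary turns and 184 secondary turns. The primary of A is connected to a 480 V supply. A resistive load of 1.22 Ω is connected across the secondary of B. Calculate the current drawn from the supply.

I_supply ≈ 2.57 A

After A: V = 480.00 × 1953/2051 = 457.06 V.
After B: V = 457.06 × 184/2168 = 38.791 V.
I_load = 38.791/1.22 = 31.796 A, so P_out = 38.791 × 31.796 = 1233.4 W.
All ideal ⇒ P_in = P_out, so I_supply = 1233.4/480 = 2.57 A.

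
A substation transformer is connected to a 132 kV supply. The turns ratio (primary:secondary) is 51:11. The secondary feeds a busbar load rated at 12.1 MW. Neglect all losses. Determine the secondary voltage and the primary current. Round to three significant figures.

V_s = V_p × N_s/N_p = 132000 × 11/51 = 28471 V.
I_s = P/V_s = 1.21×10^7/28471 = 425.00 A.
I_p = I_s × N_s/N_p = 425.00 × 11/51 = 91.7 A.

V_s ≈ 28500 V, I_p ≈ 91.7 A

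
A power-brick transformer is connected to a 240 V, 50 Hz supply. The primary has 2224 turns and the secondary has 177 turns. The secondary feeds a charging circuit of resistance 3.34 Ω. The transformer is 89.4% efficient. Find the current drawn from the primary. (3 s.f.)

I_p ≈ 0.509 A

V_s = 240 × 177/2224 = 19.101 V.
I_s = V_s/R = 19.101/3.34 = 5.7188 A.
P_out = V_s I_s = 19.101 × 5.7188 = 109.23 W.
P_in = P_out/η = 109.23/0.894 = 122.18 W.
I_p = P_in/V_p = 122.18/240 = 0.509 A.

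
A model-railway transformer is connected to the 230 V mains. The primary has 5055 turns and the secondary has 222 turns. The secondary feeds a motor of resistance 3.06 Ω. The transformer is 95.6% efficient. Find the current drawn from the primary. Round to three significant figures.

I_p ≈ 0.152 A

V_s = 230 × 222/5055 = 10.101 V.
I_s = V_s/R = 10.101/3.06 = 3.3009 A.
P_out = V_s I_s = 10.101 × 3.3009 = 33.342 W.
P_in = P_out/η = 33.342/0.956 = 34.877 W.
I_p = P_in/V_p = 34.877/230 = 0.152 A.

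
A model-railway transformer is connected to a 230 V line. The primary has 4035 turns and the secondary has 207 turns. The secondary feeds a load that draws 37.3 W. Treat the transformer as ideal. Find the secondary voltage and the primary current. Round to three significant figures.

V_s = V_p × N_s/N_p = 230 × 207/4035 = 11.799 V.
I_s = P/V_s = 37.3/11.799 = 3.1612 A.
I_p = I_s × N_s/N_p = 3.1612 × 207/4035 = 0.162 A.

V_s ≈ 11.8 V, I_p ≈ 0.162 A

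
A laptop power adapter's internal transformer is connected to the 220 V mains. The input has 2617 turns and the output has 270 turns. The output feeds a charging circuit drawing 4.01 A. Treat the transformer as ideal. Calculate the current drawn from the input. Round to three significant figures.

For an ideal transformer I_in N_in = I_out N_out, so I_in = 4.01 × 270/2617 = 0.414 A.

I_in ≈ 0.414 A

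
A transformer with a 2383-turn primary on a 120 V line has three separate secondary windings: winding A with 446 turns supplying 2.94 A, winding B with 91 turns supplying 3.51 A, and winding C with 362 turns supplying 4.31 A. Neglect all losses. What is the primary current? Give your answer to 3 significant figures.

V_A = 120 × 446/2383 = 22.459 V; V_B = 120 × 91/2383 = 4.5825 V; V_C = 120 × 362/2383 = 18.229 V.
P_out = V_A I_A + V_B I_B + V_C I_C = 22.459×2.94 + 4.5825×3.51 + 18.229×4.31 = 66.030 + 16.084 + 78.568 = 160.68 W.
Ideal ⇒ P_in = P_out, so I_p = P_out/V_p = 160.68/120 = 1.34 A.

I_p ≈ 1.34 A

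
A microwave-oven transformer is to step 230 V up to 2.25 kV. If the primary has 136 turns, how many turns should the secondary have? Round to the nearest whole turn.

N_s/N_p = V_s/V_p, so N_s = 136 × 2250/230 = 1330.4 ≈ 1330 turns.

N_s = 1330 turns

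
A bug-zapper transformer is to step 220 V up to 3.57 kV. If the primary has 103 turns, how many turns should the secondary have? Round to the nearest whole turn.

N_s/N_p = V_s/V_p, so N_s = 103 × 3570/220 = 1671.4 ≈ 1671 turns.

N_s = 1671 turns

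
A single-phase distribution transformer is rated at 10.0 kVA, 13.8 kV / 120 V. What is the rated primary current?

I_p = S/V_p = 10000/13800 = 0.725 A.

I_p ≈ 0.725 A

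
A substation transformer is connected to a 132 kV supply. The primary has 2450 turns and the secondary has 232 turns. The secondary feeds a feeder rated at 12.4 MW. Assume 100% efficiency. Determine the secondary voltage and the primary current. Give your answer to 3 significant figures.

V_s = V_p × N_s/N_p = 132000 × 232/2450 = 12500 V.
I_s = P/V_s = 1.24×10^7/12500 = 992.03 A.
I_p = I_s × N_s/N_p = 992.03 × 232/2450 = 93.9 A.

V_s ≈ 12500 V, I_p ≈ 93.9 A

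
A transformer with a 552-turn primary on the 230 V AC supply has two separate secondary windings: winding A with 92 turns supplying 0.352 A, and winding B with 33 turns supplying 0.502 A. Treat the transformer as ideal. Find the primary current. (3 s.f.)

I_p ≈ 0.0887 A

V_A = 230 × 92/552 = 38.333 V; V_B = 230 × 33/552 = 13.750 V.
P_out = V_A I_A + V_B I_B = 38.333×0.352 + 13.750×0.502 = 13.493 + 6.9025 = 20.396 W.
Ideal ⇒ P_in = P_out, so I_p = P_out/V_p = 20.396/230 = 0.0887 A.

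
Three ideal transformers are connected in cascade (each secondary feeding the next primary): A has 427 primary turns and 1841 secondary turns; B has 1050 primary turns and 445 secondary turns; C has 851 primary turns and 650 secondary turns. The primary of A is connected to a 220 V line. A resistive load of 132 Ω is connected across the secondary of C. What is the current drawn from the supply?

I_supply ≈ 3.25 A

Secondary of A: V = 220.00 × 1841/427 = 948.52 V.
Secondary of B: V = 948.52 × 445/1050 = 401.99 V.
Secondary of C: V = 401.99 × 650/851 = 307.05 V.
I_load = 307.05/132 = 2.3261 A, so P_out = 307.05 × 2.3261 = 714.22 W.
All ideal ⇒ P_in = P_out, so I_supply = 714.22/220 = 3.25 A.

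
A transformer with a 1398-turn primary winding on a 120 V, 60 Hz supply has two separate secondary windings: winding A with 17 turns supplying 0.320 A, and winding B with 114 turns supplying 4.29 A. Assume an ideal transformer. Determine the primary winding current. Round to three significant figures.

V_A = 120 × 17/1398 = 1.4592 V; V_B = 120 × 114/1398 = 9.7854 V.
P_out = V_A I_A + V_B I_B = 1.4592×0.320 + 9.7854×4.29 = 0.46695 + 41.979 = 42.446 W.
Ideal ⇒ P_in = P_out, so I_p = P_out/V_p = 42.446/120 = 0.354 A.

I_p ≈ 0.354 A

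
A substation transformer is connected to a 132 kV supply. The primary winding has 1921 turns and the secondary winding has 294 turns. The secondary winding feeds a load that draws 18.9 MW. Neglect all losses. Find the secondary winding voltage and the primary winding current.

V_s = V_p × N_s/N_p = 132000 × 294/1921 = 20202 V.
I_s = P/V_s = 1.89×10^7/20202 = 935.55 A.
I_p = I_s × N_s/N_p = 935.55 × 294/1921 = 143 A.

V_s ≈ 20200 V, I_p ≈ 143 A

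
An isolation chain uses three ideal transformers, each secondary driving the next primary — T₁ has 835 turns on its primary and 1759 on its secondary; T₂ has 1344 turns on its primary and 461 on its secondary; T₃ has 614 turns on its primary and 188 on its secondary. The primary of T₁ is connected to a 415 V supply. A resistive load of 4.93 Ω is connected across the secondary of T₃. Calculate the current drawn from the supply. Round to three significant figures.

Secondary of T₁: V = 415.00 × 1759/835 = 874.23 V.
Secondary of T₂: V = 874.23 × 461/1344 = 299.87 V.
Secondary of T₃: V = 299.87 × 188/614 = 91.816 V.
I_load = 91.816/4.93 = 18.624 A, so P_out = 91.816 × 18.624 = 1710.0 W.
All ideal ⇒ P_in = P_out, so I_supply = 1710.0/415 = 4.12 A.

I_supply ≈ 4.12 A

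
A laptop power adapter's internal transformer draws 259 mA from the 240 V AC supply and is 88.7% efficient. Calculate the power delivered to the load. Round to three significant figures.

P_in = V_p I_p = 240 × 0.259 = 62.160 W.
P_out = η P_in = 0.887 × 62.160 = 55.1 W.

P_out ≈ 55.1 W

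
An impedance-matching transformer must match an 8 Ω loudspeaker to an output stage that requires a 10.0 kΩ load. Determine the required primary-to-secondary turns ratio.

N_p/N_s ≈ 35.4

Z_p/Z_s = (N_p/N_s)², so N_p/N_s = √(10000/8) = √1250 = 35.4.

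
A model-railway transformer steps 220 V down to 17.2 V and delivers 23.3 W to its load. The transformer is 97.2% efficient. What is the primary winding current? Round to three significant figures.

P_in = P_out/η = 23.3/0.972 = 23.971 W.
I_p = P_in/V_p = 23.971/220 = 0.109 A.

I_p ≈ 0.109 A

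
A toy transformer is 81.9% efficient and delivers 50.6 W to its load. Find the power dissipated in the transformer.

P_in = P_out/η = 50.6/0.819 = 61.7827 W.
P_loss = P_in − P_out = 61.7827 − 50.6 = 11.2 W.

P_loss ≈ 11.2 W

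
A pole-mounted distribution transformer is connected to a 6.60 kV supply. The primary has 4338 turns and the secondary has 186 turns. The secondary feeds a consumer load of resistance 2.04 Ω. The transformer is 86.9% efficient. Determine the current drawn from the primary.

V_s = 6600 × 186/4338 = 282.99 V.
I_s = V_s/R = 282.99/2.04 = 138.72 A.
P_out = V_s I_s = 282.99 × 138.72 = 39256 W.
P_in = P_out/η = 39256/0.869 = 45174 W.
I_p = P_in/V_p = 45174/6600 = 6.84 A.

I_p ≈ 6.84 A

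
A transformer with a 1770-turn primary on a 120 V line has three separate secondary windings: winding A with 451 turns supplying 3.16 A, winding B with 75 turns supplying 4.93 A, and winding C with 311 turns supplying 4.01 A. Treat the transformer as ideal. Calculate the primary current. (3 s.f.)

I_p ≈ 1.72 A

V_A = 120 × 451/1770 = 30.576 V; V_B = 120 × 75/1770 = 5.0847 V; V_C = 120 × 311/1770 = 21.085 V.
P_out = V_A I_A + V_B I_B + V_C I_C = 30.576×3.16 + 5.0847×4.93 + 21.085×4.01 = 96.621 + 25.068 + 84.550 = 206.24 W.
Ideal ⇒ P_in = P_out, so I_p = P_out/V_p = 206.24/120 = 1.72 A.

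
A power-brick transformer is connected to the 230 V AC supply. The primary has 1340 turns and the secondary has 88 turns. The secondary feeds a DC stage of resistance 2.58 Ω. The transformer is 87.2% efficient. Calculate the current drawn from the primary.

V_s = 230 × 88/1340 = 15.104 V.
I_s = V_s/R = 15.104/2.58 = 5.8544 A.
P_out = V_s I_s = 15.104 × 5.8544 = 88.428 W.
P_in = P_out/η = 88.428/0.872 = 101.41 W.
I_p = P_in/V_p = 101.41/230 = 0.441 A.

I_p ≈ 0.441 A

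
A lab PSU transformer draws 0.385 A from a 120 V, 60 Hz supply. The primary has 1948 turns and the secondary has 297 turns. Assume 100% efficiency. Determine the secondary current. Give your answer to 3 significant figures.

I_s/I_p = N_p/N_s, so I_s = 0.385 × 1948/297 = 2.53 A.

I_s ≈ 2.53 A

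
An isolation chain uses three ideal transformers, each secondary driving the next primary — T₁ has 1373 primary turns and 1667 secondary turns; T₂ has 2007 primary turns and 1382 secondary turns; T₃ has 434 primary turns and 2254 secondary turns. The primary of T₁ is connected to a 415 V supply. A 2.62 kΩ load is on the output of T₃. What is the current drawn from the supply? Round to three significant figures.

Secondary of T₁: V = 415.00 × 1667/1373 = 503.86 V.
Secondary of T₂: V = 503.86 × 1382/2007 = 346.96 V.
Secondary of T₃: V = 346.96 × 2254/434 = 1801.9 V.
I_load = 1801.9/2620 = 0.68776 A, so P_out = 1801.9 × 0.68776 = 1239.3 W.
All ideal ⇒ P_in = P_out, so I_supply = 1239.3/415 = 2.99 A.

I_supply ≈ 2.99 A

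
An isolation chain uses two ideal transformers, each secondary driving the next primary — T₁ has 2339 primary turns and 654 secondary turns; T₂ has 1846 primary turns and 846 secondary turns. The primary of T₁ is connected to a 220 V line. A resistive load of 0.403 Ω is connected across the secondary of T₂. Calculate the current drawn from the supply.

I_supply ≈ 8.96 A

After T₁: V = 220.00 × 654/2339 = 61.513 V.
After T₂: V = 61.513 × 846/1846 = 28.191 V.
I_load = 28.191/0.403 = 69.953 A, so P_out = 28.191 × 69.953 = 1972.0 W.
All ideal ⇒ P_in = P_out, so I_supply = 1972.0/220 = 8.96 A.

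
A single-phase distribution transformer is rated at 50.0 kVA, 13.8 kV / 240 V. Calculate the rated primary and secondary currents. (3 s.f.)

I_p ≈ 3.62 A, I_s ≈ 208 A

I_p = S/V_p = 50000/13800 = 3.62 A.
I_s = S/V_s = 50000/240 = 208 A.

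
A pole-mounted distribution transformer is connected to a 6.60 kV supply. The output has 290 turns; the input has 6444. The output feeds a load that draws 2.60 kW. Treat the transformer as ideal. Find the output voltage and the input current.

V_out = V_in × N_out/N_in = 6600 × 290/6444 = 297.02 V.
I_out = P/V_out = 2600/297.02 = 8.7536 A.
I_in = I_out × N_out/N_in = 8.7536 × 290/6444 = 0.394 A.

V_out ≈ 297 V, I_in ≈ 0.394 A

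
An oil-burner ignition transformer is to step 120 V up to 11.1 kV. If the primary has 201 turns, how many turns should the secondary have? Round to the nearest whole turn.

N_s/N_p = V_s/V_p, so N_s = 201 × 11100/120 = 18592.5 ≈ 18592 turns.

N_s = 18592 turns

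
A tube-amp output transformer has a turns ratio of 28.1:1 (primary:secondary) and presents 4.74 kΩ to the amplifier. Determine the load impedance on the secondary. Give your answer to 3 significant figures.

Z_s = Z_p/(N_p/N_s)² = 4740/28.1² = 6.00 Ω.

Z_s ≈ 6.00 Ω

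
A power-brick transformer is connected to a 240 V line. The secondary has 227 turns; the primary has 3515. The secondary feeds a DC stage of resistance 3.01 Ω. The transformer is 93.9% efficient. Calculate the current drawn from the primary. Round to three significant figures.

I_p ≈ 0.354 A

V_s = 240 × 227/3515 = 15.499 V.
I_s = V_s/R = 15.499/3.01 = 5.1493 A.
P_out = V_s I_s = 15.499 × 5.1493 = 79.810 W.
P_in = P_out/η = 79.810/0.939 = 84.995 W.
I_p = P_in/V_p = 84.995/240 = 0.354 A.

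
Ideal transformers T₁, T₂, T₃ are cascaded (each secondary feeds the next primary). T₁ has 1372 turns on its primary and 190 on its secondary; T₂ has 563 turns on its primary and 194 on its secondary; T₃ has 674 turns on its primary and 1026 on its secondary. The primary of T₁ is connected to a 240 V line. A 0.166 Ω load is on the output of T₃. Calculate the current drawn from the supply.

I_supply ≈ 7.63 A

After T₁: V = 240.00 × 190/1372 = 33.236 V.
After T₂: V = 33.236 × 194/563 = 11.453 V.
After T₃: V = 11.453 × 1026/674 = 17.434 V.
I_load = 17.434/0.166 = 105.02 A, so P_out = 17.434 × 105.02 = 1830.9 W.
All ideal ⇒ P_in = P_out, so I_supply = 1830.9/240 = 7.63 A.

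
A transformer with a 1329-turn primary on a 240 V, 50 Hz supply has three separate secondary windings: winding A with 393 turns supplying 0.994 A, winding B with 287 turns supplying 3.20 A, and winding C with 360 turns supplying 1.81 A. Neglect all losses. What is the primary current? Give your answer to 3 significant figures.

V_A = 240 × 393/1329 = 70.971 V; V_B = 240 × 287/1329 = 51.828 V; V_C = 240 × 360/1329 = 65.011 V.
P_out = V_A I_A + V_B I_B + V_C I_C = 70.971×0.994 + 51.828×3.20 + 65.011×1.81 = 70.545 + 165.85 + 117.67 = 354.07 W.
Ideal ⇒ P_in = P_out, so I_p = P_out/V_p = 354.07/240 = 1.48 A.

I_p ≈ 1.48 A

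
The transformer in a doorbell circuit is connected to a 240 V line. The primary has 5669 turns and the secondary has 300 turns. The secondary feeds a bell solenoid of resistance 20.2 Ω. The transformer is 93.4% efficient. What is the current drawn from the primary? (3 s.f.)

V_s = 240 × 300/5669 = 12.701 V.
I_s = V_s/R = 12.701/20.2 = 0.62875 A.
P_out = V_s I_s = 12.701 × 0.62875 = 7.9855 W.
P_in = P_out/η = 7.9855/0.934 = 8.5498 W.
I_p = P_in/V_p = 8.5498/240 = 0.0356 A.

I_p ≈ 0.0356 A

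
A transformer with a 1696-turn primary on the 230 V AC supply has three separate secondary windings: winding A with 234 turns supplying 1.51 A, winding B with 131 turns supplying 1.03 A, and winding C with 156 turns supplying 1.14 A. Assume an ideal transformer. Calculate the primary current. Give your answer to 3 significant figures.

I_p ≈ 0.393 A

V_A = 230 × 234/1696 = 31.733 V; V_B = 230 × 131/1696 = 17.765 V; V_C = 230 × 156/1696 = 21.156 V.
P_out = V_A I_A + V_B I_B + V_C I_C = 31.733×1.51 + 17.765×1.03 + 21.156×1.14 = 47.918 + 18.298 + 24.117 = 90.333 W.
Ideal ⇒ P_in = P_out, so I_p = P_out/V_p = 90.333/230 = 0.393 A.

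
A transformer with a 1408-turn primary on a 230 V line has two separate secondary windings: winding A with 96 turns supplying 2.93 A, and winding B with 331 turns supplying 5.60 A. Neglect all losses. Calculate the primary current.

I_p ≈ 1.52 A

V_A = 230 × 96/1408 = 15.682 V; V_B = 230 × 331/1408 = 54.070 V.
P_out = V_A I_A + V_B I_B = 15.682×2.93 + 54.070×5.60 = 45.948 + 302.79 = 348.74 W.
Ideal ⇒ P_in = P_out, so I_p = P_out/V_p = 348.74/230 = 1.52 A.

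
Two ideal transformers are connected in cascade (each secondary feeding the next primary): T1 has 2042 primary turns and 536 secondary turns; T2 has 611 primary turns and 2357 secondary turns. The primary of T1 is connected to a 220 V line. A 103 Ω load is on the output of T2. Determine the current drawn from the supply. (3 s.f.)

I_supply ≈ 2.19 A

After T1: V = 220.00 × 536/2042 = 57.747 V.
After T2: V = 57.747 × 2357/611 = 222.77 V.
I_load = 222.77/103 = 2.1628 A, so P_out = 222.77 × 2.1628 = 481.80 W.
All ideal ⇒ P_in = P_out, so I_supply = 481.80/220 = 2.19 A.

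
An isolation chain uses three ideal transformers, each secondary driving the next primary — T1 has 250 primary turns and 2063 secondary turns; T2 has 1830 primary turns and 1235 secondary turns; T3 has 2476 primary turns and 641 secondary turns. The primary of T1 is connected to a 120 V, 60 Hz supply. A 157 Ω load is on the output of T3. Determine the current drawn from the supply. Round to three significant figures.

Secondary of T1: V = 120.00 × 2063/250 = 990.24 V.
Secondary of T2: V = 990.24 × 1235/1830 = 668.28 V.
Secondary of T3: V = 668.28 × 641/2476 = 173.01 V.
I_load = 173.01/157 = 1.1020 A, so P_out = 173.01 × 1.1020 = 190.65 W.
All ideal ⇒ P_in = P_out, so I_supply = 190.65/120 = 1.59 A.

I_supply ≈ 1.59 A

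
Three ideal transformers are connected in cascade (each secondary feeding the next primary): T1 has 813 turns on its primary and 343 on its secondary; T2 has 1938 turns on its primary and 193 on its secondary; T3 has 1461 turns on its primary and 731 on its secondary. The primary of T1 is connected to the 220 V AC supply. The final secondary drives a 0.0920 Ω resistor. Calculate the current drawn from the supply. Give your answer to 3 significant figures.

After T1: V = 220.00 × 343/813 = 92.817 V.
After T2: V = 92.817 × 193/1938 = 9.2434 V.
After T3: V = 9.2434 × 731/1461 = 4.6248 V.
I_load = 4.6248/0.0920 = 50.270 A, so P_out = 4.6248 × 50.270 = 232.49 W.
All ideal ⇒ P_in = P_out, so I_supply = 232.49/220 = 1.06 A.

I_supply ≈ 1.06 A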